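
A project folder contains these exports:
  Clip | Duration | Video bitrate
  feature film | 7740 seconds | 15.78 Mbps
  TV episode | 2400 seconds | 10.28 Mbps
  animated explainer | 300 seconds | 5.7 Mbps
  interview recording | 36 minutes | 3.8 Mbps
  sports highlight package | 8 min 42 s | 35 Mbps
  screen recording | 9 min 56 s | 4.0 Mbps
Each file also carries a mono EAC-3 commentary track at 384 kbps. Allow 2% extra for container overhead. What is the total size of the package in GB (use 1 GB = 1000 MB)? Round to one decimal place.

23.3 GB

Audio: 384 kbps = 0.384 Mbps.
feature film: 16.164 Mbps × 7740 s × 1.02 = 127611.5 Mb
TV episode: 10.664 Mbps × 2400 s × 1.02 = 26105.5 Mb
animated explainer: 6.084 Mbps × 300 s × 1.02 = 1861.7 Mb
interview recording: 4.184 Mbps × 2160 s × 1.02 = 9218.2 Mb
sports highlight package: 35.384 Mbps × 522 s × 1.02 = 18839.9 Mb
screen recording: 4.384 Mbps × 596 s × 1.02 = 2665.1 Mb
Total: 186301.9 Mb = 23287.7 MB.
= 23.29 GB.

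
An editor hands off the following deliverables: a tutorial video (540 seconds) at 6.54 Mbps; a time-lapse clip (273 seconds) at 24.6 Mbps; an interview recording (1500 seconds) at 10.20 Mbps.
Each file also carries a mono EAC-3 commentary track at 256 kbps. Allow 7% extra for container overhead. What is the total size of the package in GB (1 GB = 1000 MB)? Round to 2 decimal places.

3.50 GB

Audio: 256 kbps = 0.256 Mbps.
tutorial video: 6.796 Mbps × 540 s × 1.07 = 3926.7 Mb
time-lapse clip: 24.856 Mbps × 273 s × 1.07 = 7260.7 Mb
interview recording: 10.456 Mbps × 1500 s × 1.07 = 16781.9 Mb
Total: 27969.3 Mb = 3496.2 MB.
= 3.496 GB.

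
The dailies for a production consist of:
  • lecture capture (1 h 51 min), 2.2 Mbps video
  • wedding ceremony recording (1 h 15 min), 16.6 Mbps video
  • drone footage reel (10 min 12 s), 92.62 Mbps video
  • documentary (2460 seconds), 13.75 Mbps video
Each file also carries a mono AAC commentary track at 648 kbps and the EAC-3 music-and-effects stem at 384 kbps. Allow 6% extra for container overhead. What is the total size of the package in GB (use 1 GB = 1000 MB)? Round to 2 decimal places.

Audio total: 648 + 384 = 1032 kbps = 1.032 Mbps.
lecture capture: 3.232 Mbps × 6660 s × 1.06 = 22816.6 Mb
wedding ceremony recording: 17.632 Mbps × 4500 s × 1.06 = 84104.6 Mb
drone footage reel: 93.652 Mbps × 612 s × 1.06 = 60753.9 Mb
documentary: 14.782 Mbps × 2460 s × 1.06 = 38545.5 Mb
Total: 206220.7 Mb = 25777.6 MB.
= 25.78 GB.

25.78 GB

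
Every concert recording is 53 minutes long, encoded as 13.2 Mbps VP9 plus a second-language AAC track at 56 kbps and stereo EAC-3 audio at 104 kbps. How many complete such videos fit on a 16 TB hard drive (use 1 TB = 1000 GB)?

3012

53 min = 3180 s
Audio total: 56 + 104 = 160 kbps = 0.160 Mbps.
Total bitrate: 13.360 Mbps.
Per item: 13.360 Mbps × 3180 s = 42,485 Mb = 5,311 MB.
Capacity: 16 TB = 128,000,000 Mb; 3012.84 items → 3012 complete.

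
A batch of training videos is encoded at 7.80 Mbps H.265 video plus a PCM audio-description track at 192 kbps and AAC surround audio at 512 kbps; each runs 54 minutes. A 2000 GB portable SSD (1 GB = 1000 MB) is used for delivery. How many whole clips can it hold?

580

54 min = 3240 s
Audio total: 192 + 512 = 704 kbps = 0.704 Mbps.
Total bitrate: 8.504 Mbps.
Per item: 8.504 Mbps × 3240 s = 27,553 Mb = 3,444 MB.
Capacity: 2000 GB = 16,000,000 Mb; 580.70 items → 580 complete.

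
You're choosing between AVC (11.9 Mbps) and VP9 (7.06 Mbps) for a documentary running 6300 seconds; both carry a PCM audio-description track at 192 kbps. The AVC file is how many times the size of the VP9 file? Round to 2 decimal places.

Audio: 192 kbps = 0.192 Mbps.
AVC: 12.092 Mbps × 6300 s = 76179.6 Mb = 9.522 GB.
VP9: 7.252 Mbps × 6300 s = 45687.6 Mb = 5.711 GB.
Ratio: 9.522 / 5.711 = 1.667.

1.67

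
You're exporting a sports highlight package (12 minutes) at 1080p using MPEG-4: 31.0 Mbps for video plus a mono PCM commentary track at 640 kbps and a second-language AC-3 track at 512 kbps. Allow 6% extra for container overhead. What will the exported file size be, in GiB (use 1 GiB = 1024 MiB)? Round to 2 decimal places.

2.86 GiB

12 min = 720 s
Audio total: 640 + 512 = 1152 kbps = 1.152 Mbps.
Total bitrate: 31.0 + 1.152 = 32.152 Mbps.
Stream data: 32.152 Mbps × 720 s = 23149.4 Mb.
With 6% container overhead: ×1.06.
24,538 Mb = 3,067,300,800 bytes ÷ 1,073,741,824 = 2.857 GiB.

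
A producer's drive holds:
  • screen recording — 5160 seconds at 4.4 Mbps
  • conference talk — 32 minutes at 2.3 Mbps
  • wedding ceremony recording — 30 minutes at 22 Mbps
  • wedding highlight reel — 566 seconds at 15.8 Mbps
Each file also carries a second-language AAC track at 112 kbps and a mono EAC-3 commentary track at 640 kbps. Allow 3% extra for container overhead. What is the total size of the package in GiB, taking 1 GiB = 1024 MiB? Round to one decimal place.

9.9 GiB

Audio total: 112 + 640 = 752 kbps = 0.752 Mbps.
screen recording: 5.152 Mbps × 5160 s × 1.03 = 27381.8 Mb
conference talk: 3.052 Mbps × 1920 s × 1.03 = 6035.6 Mb
wedding ceremony recording: 22.752 Mbps × 1800 s × 1.03 = 42182.2 Mb
wedding highlight reel: 16.552 Mbps × 566 s × 1.03 = 9649.5 Mb
Total: 85249.2 Mb = 10656.1 MB.
= 9.924 GiB.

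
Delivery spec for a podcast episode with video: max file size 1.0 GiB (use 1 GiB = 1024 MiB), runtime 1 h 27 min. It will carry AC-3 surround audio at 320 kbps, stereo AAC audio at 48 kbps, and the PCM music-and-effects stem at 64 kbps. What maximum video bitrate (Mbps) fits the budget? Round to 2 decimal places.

1.21 Mbps

Budget: 1.0 GiB = 8589.9 Mb.
1 h 27 min = 87 min = 5220 s
Total bitrate budget: 8589.9 Mb / 5220 s = 1.646 Mbps.
Audio total: 320 + 48 + 64 = 432 kbps = 0.432 Mbps.
Video: 1.646 − 0.432 = 1.214 Mbps.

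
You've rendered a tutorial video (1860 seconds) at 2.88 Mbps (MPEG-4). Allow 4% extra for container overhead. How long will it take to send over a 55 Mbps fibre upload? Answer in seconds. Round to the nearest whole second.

101 seconds

File: 2.880 Mbps × 1860 s = 5356.8 Mb.
With 4% container overhead: ×1.04. → 5571.1 Mb.
At 55 Mbps: 5571.1 / 55 = 101.3 s ≈ 101 seconds.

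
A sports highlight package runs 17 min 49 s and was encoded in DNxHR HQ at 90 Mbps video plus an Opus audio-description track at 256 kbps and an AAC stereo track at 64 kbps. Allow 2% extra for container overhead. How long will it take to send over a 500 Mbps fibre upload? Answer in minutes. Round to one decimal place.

3.3 minutes

17 min 49 s = 1069 s
Audio total: 256 + 64 = 320 kbps = 0.320 Mbps.
Total bitrate: 90.320 Mbps.
File: 90.320 Mbps × 1069 s = 96552.1 Mb.
With 2% container overhead: ×1.02. → 98483.1 Mb.
At 500 Mbps: 98483.1 / 500 = 197.0 s ≈ 3.28 minutes.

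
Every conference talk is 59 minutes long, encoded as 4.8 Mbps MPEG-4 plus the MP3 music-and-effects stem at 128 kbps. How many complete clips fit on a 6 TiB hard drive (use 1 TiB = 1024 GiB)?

3025

59 min = 3540 s
Audio: 128 kbps = 0.128 Mbps.
Total bitrate: 4.928 Mbps.
Per item: 4.928 Mbps × 3540 s = 17,445 Mb = 2,181 MB.
Capacity: 6 TiB = 52,776,558 Mb; 3025.29 items → 3025 complete.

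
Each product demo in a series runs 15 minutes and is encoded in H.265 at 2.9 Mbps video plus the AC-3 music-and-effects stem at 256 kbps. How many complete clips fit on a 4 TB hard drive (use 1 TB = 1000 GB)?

15 min = 900 s
Audio: 256 kbps = 0.256 Mbps.
Total bitrate: 3.156 Mbps.
Per item: 3.156 Mbps × 900 s = 2,840 Mb = 355.1 MB.
Capacity: 4 TB = 32,000,000 Mb; 11266.02 items → 11266 complete.

11266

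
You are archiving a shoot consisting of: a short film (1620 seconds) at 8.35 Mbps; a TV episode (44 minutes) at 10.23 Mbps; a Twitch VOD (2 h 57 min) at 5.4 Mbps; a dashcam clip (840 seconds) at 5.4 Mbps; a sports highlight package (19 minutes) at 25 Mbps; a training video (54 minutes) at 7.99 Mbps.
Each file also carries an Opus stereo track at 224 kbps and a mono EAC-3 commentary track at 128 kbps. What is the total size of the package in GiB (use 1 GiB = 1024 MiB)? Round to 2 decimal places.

Audio total: 224 + 128 = 352 kbps = 0.352 Mbps.
short film: 8.702 Mbps × 1620 s = 14097.2 Mb
TV episode: 10.582 Mbps × 2640 s = 27936.5 Mb
Twitch VOD: 5.752 Mbps × 10620 s = 61086.2 Mb
dashcam clip: 5.752 Mbps × 840 s = 4831.7 Mb
sports highlight package: 25.352 Mbps × 1140 s = 28901.3 Mb
training video: 8.342 Mbps × 3240 s = 27028.1 Mb
Total: 163881.0 Mb = 20485.1 MB.
= 19.08 GiB.

19.08 GiB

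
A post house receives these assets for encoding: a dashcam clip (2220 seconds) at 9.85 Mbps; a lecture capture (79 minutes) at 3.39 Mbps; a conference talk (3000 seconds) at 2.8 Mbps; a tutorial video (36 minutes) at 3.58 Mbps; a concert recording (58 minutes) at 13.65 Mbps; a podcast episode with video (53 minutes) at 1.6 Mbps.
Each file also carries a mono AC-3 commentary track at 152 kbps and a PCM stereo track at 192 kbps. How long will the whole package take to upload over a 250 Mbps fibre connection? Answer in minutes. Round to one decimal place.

Audio total: 152 + 192 = 344 kbps = 0.344 Mbps.
dashcam clip: 10.194 Mbps × 2220 s = 22630.7 Mb
lecture capture: 3.734 Mbps × 4740 s = 17699.2 Mb
conference talk: 3.144 Mbps × 3000 s = 9432.0 Mb
tutorial video: 3.924 Mbps × 2160 s = 8475.8 Mb
concert recording: 13.994 Mbps × 3480 s = 48699.1 Mb
podcast episode with video: 1.944 Mbps × 3180 s = 6181.9 Mb
Total: 113118.7 Mb = 14139.8 MB.
At 250 Mbps: 113118.7 / 250 = 452 s ≈ 7.54 minutes.

7.5 minutes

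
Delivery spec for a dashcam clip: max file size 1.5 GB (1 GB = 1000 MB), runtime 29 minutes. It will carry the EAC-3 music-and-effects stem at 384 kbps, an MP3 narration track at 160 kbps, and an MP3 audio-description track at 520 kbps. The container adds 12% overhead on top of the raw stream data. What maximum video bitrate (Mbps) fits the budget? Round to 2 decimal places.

Budget: 1.5 GB = 12000.0 Mb.
Stream payload after overhead: 12000.0 / 1.12 = 10714.3 Mb.
29 min = 1740 s
Total bitrate budget: 10714.3 Mb / 1740 s = 6.158 Mbps.
Audio total: 384 + 160 + 520 = 1064 kbps = 1.064 Mbps.
Video: 6.158 − 1.064 = 5.094 Mbps.

5.09 Mbps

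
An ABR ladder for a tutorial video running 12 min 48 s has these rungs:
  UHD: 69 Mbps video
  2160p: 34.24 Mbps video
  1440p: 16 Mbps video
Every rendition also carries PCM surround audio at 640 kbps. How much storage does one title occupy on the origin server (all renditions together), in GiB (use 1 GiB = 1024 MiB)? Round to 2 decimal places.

10.83 GiB

12 min 48 s = 768 s
Audio: 640 kbps = 0.640 Mbps.
Sum of rendition bitrates: (69+0.640) + (34.24+0.640) + (16+0.640) = 121.160 Mbps.
× 768 s = 93,051 Mb = 11,631 MB = 10.83 GiB.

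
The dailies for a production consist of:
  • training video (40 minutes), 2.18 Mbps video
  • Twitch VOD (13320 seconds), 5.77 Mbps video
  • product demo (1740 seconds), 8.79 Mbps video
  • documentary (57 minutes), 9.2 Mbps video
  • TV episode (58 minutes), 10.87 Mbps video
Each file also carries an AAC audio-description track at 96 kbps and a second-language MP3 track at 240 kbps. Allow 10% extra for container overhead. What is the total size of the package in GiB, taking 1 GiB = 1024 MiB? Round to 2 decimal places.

Audio total: 96 + 240 = 336 kbps = 0.336 Mbps.
training video: 2.516 Mbps × 2400 s × 1.10 = 6642.2 Mb
Twitch VOD: 6.106 Mbps × 13320 s × 1.10 = 89465.1 Mb
product demo: 9.126 Mbps × 1740 s × 1.10 = 17467.2 Mb
documentary: 9.536 Mbps × 3420 s × 1.10 = 35874.4 Mb
TV episode: 11.206 Mbps × 3480 s × 1.10 = 42896.6 Mb
Total: 192345.5 Mb = 24043.2 MB.
= 22.39 GiB.

22.39 GiB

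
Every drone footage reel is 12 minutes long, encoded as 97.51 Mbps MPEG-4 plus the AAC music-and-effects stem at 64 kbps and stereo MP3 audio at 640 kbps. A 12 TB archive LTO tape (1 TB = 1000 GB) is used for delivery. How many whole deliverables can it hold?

1357

12 min = 720 s
Audio total: 64 + 640 = 704 kbps = 0.704 Mbps.
Total bitrate: 98.214 Mbps.
Per item: 98.214 Mbps × 720 s = 70,714 Mb = 8,839 MB.
Capacity: 12 TB = 96,000,000 Mb; 1357.58 items → 1357 complete.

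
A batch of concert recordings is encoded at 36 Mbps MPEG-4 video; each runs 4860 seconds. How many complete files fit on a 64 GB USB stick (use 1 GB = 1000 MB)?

2

Per item: 36.000 Mbps × 4860 s = 174,960 Mb = 21,870 MB.
Capacity: 64 GB = 512,000 Mb; 2.93 items → 2 complete.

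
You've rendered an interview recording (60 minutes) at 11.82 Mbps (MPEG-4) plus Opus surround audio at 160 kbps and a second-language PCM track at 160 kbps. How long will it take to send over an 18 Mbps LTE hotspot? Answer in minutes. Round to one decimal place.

60 min = 3600 s
Audio total: 160 + 160 = 320 kbps = 0.320 Mbps.
Total bitrate: 12.140 Mbps.
File: 12.140 Mbps × 3600 s = 43704.0 Mb.
At 18 Mbps: 43704.0 / 18 = 2428.0 s ≈ 40.5 minutes.

40.5 minutes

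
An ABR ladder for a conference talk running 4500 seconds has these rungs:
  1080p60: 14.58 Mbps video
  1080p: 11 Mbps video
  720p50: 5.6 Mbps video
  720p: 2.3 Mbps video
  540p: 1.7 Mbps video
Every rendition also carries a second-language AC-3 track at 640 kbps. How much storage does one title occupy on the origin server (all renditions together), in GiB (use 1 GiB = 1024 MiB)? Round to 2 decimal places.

Audio: 640 kbps = 0.640 Mbps.
Sum of rendition bitrates: (14.58+0.640) + (11+0.640) + (5.6+0.640) + (2.3+0.640) + (1.7+0.640) = 38.380 Mbps.
× 4500 s = 172,710 Mb = 21,589 MB = 20.11 GiB.

20.11 GiB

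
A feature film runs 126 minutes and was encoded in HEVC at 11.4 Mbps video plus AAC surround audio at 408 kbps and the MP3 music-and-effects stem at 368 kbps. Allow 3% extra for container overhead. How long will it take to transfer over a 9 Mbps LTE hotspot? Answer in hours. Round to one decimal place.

126 min = 7560 s
Audio total: 408 + 368 = 776 kbps = 0.776 Mbps.
Total bitrate: 12.176 Mbps.
File: 12.176 Mbps × 7560 s = 92050.6 Mb.
With 3% container overhead: ×1.03. → 94812.1 Mb.
At 9 Mbps: 94812.1 / 9 = 10534.7 s ≈ 2.93 hours.

2.9 hours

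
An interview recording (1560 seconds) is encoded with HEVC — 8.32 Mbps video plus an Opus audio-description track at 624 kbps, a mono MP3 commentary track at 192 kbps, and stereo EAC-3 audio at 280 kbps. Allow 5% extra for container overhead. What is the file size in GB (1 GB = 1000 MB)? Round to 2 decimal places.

Audio total: 624 + 192 + 280 = 1096 kbps = 1.096 Mbps.
Total bitrate: 8.32 + 1.096 = 9.416 Mbps.
Stream data: 9.416 Mbps × 1560 s = 14689.0 Mb.
With 5% container overhead: ×1.05.
15,423 Mb ÷ 8 = 1,928 MB → 1.928 GB.

1.93 GB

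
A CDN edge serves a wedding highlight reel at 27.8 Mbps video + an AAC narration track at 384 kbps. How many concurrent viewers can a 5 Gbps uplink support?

177

Audio: 384 kbps = 0.384 Mbps.
Per-viewer media rate: 28.184 Mbps.
5 Gbps = 5,000 Mbps; 5,000 / 28.184 = 177.41 → 177 viewers.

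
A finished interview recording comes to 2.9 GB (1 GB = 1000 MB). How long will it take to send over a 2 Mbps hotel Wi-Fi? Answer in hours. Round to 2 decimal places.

File: 2.9 GB = 23200.0 Mb.
At 2 Mbps: 23200.0 / 2 = 11600.0 s ≈ 3.22 hours.

3.22 hours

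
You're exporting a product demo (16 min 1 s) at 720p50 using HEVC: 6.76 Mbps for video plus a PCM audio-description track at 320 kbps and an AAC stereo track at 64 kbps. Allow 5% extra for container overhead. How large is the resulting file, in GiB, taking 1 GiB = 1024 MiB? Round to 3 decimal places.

0.839 GiB

16 min 1 s = 961 s
Audio total: 320 + 64 = 384 kbps = 0.384 Mbps.
Total bitrate: 6.76 + 0.384 = 7.144 Mbps.
Stream data: 7.144 Mbps × 961 s = 6865.4 Mb.
With 5% container overhead: ×1.05.
7,209 Mb = 901,081,650 bytes ÷ 1,073,741,824 = 0.8392 GiB.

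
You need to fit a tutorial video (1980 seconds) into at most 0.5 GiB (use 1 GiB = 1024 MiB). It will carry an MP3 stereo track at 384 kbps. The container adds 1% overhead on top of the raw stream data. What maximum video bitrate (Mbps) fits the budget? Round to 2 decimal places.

Budget: 0.5 GiB = 4295.0 Mb.
Stream payload after overhead: 4295.0 / 1.01 = 4252.4 Mb.
Total bitrate budget: 4252.4 Mb / 1980 s = 2.148 Mbps.
Audio: 384 kbps = 0.384 Mbps.
Video: 2.148 − 0.384 = 1.764 Mbps.

1.76 Mbps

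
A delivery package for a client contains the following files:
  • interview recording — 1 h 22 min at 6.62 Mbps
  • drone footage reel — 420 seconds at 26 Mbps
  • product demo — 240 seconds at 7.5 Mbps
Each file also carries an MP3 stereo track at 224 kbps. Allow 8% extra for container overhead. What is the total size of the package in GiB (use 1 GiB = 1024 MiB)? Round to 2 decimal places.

Audio: 224 kbps = 0.224 Mbps.
interview recording: 6.844 Mbps × 4920 s × 1.08 = 36366.3 Mb
drone footage reel: 26.224 Mbps × 420 s × 1.08 = 11895.2 Mb
product demo: 7.724 Mbps × 240 s × 1.08 = 2002.1 Mb
Total: 50263.5 Mb = 6282.9 MB.
= 5.851 GiB.

5.85 GiB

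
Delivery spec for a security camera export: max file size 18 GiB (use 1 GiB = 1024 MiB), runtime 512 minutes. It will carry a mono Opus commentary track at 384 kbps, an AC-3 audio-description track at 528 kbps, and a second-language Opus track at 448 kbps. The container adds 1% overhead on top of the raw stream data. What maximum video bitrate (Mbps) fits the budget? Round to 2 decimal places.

Budget: 18 GiB = 154618.8 Mb.
Stream payload after overhead: 154618.8 / 1.01 = 153087.9 Mb.
512 min = 30720 s
Total bitrate budget: 153087.9 Mb / 30720 s = 4.983 Mbps.
Audio total: 384 + 528 + 448 = 1360 kbps = 1.360 Mbps.
Video: 4.983 − 1.360 = 3.623 Mbps.

3.62 Mbps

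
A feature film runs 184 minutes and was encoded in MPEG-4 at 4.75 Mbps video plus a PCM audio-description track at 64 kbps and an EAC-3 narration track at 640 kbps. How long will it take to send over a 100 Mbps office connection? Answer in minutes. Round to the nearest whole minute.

184 min = 11040 s
Audio total: 64 + 640 = 704 kbps = 0.704 Mbps.
Total bitrate: 5.454 Mbps.
File: 5.454 Mbps × 11040 s = 60212.2 Mb.
At 100 Mbps: 60212.2 / 100 = 602.1 s ≈ 10 minutes.

10 minutes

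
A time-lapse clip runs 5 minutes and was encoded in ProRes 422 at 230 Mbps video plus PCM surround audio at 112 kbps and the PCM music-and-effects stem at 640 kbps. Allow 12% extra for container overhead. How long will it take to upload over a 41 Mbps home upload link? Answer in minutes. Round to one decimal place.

5 min = 300 s
Audio total: 112 + 640 = 752 kbps = 0.752 Mbps.
Total bitrate: 230.752 Mbps.
File: 230.752 Mbps × 300 s = 69225.6 Mb.
With 12% container overhead: ×1.12. → 77532.7 Mb.
At 41 Mbps: 77532.7 / 41 = 1891.0 s ≈ 31.5 minutes.

31.5 minutes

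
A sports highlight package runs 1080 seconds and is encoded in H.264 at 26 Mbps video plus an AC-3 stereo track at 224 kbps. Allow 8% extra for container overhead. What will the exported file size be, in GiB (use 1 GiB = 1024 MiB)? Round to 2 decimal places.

3.56 GiB

Audio: 224 kbps = 0.224 Mbps.
Total bitrate: 26 + 0.224 = 26.224 Mbps.
Stream data: 26.224 Mbps × 1080 s = 28321.9 Mb.
With 8% container overhead: ×1.08.
30,588 Mb = 3,823,459,200 bytes ÷ 1,073,741,824 = 3.561 GiB.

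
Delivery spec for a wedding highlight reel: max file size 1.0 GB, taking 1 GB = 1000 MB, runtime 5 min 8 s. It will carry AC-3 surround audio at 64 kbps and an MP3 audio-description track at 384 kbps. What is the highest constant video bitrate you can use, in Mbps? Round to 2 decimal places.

25.53 Mbps

Budget: 1.0 GB = 8000.0 Mb.
5 min 8 s = 308 s
Total bitrate budget: 8000.0 Mb / 308 s = 25.974 Mbps.
Audio total: 64 + 384 = 448 kbps = 0.448 Mbps.
Video: 25.974 − 0.448 = 25.526 Mbps.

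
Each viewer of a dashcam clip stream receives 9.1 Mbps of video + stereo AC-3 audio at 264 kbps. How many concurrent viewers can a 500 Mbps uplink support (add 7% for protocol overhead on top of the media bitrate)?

49

Audio: 264 kbps = 0.264 Mbps.
Per-viewer media rate: 9.364 Mbps.
On the wire with 7% overhead: 10.019 Mbps.
500 Mbps = 500.0 Mbps; 500.0 / 10.019 = 49.90 → 49 viewers.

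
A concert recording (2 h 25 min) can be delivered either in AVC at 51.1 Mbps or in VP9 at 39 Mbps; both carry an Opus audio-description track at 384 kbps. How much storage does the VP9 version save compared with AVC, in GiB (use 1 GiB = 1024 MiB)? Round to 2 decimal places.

12.26 GiB

2 h 25 min = 145 min = 8700 s
Audio: 384 kbps = 0.384 Mbps.
AVC: 51.484 Mbps × 8700 s = 447910.8 Mb = 52.144 GiB.
VP9: 39.384 Mbps × 8700 s = 342640.8 Mb = 39.889 GiB.
Saving: 52.144 − 39.889 = 12.255 GiB.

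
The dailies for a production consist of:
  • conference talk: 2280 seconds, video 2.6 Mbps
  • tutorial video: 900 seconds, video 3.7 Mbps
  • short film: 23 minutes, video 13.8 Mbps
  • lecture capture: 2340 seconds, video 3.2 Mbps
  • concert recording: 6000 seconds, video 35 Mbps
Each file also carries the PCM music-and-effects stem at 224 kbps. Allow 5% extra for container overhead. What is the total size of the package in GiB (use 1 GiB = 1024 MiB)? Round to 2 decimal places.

30.40 GiB

Audio: 224 kbps = 0.224 Mbps.
conference talk: 2.824 Mbps × 2280 s × 1.05 = 6760.7 Mb
tutorial video: 3.924 Mbps × 900 s × 1.05 = 3708.2 Mb
short film: 14.024 Mbps × 1380 s × 1.05 = 20320.8 Mb
lecture capture: 3.424 Mbps × 2340 s × 1.05 = 8412.8 Mb
concert recording: 35.224 Mbps × 6000 s × 1.05 = 221911.2 Mb
Total: 261113.6 Mb = 32639.2 MB.
= 30.40 GiB.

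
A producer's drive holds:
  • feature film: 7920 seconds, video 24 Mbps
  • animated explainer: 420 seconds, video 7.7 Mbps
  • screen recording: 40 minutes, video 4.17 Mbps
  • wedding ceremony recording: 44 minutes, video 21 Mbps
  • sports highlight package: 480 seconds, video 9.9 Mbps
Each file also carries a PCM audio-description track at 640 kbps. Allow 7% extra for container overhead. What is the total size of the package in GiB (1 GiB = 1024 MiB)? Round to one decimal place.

33.9 GiB

Audio: 640 kbps = 0.640 Mbps.
feature film: 24.640 Mbps × 7920 s × 1.07 = 208809.2 Mb
animated explainer: 8.340 Mbps × 420 s × 1.07 = 3748.0 Mb
screen recording: 4.810 Mbps × 2400 s × 1.07 = 12352.1 Mb
wedding ceremony recording: 21.640 Mbps × 2640 s × 1.07 = 61128.7 Mb
sports highlight package: 10.540 Mbps × 480 s × 1.07 = 5413.3 Mb
Total: 291451.3 Mb = 36431.4 MB.
= 33.93 GiB.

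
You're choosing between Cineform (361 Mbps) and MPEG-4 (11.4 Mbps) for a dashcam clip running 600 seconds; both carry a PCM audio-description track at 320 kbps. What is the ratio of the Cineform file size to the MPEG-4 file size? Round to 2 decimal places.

30.83

Audio: 320 kbps = 0.320 Mbps.
Cineform: 361.320 Mbps × 600 s = 216792.0 Mb = 27.099 GB.
MPEG-4: 11.720 Mbps × 600 s = 7032.0 Mb = 0.879 GB.
Ratio: 27.099 / 0.879 = 30.829.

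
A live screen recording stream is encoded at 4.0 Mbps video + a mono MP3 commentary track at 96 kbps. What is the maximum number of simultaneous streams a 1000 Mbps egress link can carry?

Audio: 96 kbps = 0.096 Mbps.
Per-viewer media rate: 4.096 Mbps.
1000 Mbps = 1,000 Mbps; 1,000 / 4.096 = 244.14 → 244 viewers.

244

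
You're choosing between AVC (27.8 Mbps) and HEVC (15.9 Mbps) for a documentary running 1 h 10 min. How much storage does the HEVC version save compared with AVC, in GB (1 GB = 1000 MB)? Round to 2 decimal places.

6.25 GB

1 h 10 min = 70 min = 4200 s
AVC: 27.800 Mbps × 4200 s = 116760.0 Mb = 14.595 GB.
HEVC: 15.900 Mbps × 4200 s = 66780.0 Mb = 8.348 GB.
Saving: 14.595 − 8.348 = 6.247 GB.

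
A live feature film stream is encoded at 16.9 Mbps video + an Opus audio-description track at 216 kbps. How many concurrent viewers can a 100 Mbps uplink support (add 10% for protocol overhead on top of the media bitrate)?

5

Audio: 216 kbps = 0.216 Mbps.
Per-viewer media rate: 17.116 Mbps.
On the wire with 10% overhead: 18.828 Mbps.
100 Mbps = 100.0 Mbps; 100.0 / 18.828 = 5.31 → 5 viewers.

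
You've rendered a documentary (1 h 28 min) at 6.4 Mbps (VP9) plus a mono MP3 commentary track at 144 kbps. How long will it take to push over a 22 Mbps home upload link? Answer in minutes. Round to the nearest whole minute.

26 minutes

1 h 28 min = 88 min = 5280 s
Audio: 144 kbps = 0.144 Mbps.
Total bitrate: 6.544 Mbps.
File: 6.544 Mbps × 5280 s = 34552.3 Mb.
At 22 Mbps: 34552.3 / 22 = 1570.6 s ≈ 26.2 minutes.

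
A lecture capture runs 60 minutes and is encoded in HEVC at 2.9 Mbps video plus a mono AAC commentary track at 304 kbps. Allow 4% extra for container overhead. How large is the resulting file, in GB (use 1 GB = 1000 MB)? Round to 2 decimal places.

60 min = 3600 s
Audio: 304 kbps = 0.304 Mbps.
Total bitrate: 2.9 + 0.304 = 3.204 Mbps.
Stream data: 3.204 Mbps × 3600 s = 11534.4 Mb.
With 4% container overhead: ×1.04.
11,996 Mb ÷ 8 = 1,499 MB → 1.499 GB.

1.50 GB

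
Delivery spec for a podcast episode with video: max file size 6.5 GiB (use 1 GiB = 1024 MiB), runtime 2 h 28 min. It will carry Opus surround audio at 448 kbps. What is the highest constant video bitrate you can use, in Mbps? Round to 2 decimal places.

5.84 Mbps

Budget: 6.5 GiB = 55834.6 Mb.
2 h 28 min = 148 min = 8880 s
Total bitrate budget: 55834.6 Mb / 8880 s = 6.288 Mbps.
Audio: 448 kbps = 0.448 Mbps.
Video: 6.288 − 0.448 = 5.840 Mbps.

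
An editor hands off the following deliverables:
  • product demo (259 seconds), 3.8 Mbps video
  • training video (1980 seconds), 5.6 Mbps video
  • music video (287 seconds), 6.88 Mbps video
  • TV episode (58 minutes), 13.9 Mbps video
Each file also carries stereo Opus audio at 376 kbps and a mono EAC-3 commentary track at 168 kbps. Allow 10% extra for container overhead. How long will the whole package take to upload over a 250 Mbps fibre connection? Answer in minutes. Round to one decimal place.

4.8 minutes

Audio total: 376 + 168 = 544 kbps = 0.544 Mbps.
product demo: 4.344 Mbps × 259 s × 1.10 = 1237.6 Mb
training video: 6.144 Mbps × 1980 s × 1.10 = 13381.6 Mb
music video: 7.424 Mbps × 287 s × 1.10 = 2343.8 Mb
TV episode: 14.444 Mbps × 3480 s × 1.10 = 55291.6 Mb
Total: 72254.6 Mb = 9031.8 MB.
At 250 Mbps: 72254.6 / 250 = 289 s ≈ 4.82 minutes.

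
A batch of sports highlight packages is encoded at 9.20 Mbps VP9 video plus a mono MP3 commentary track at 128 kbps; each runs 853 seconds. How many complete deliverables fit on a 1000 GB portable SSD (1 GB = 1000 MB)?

1005

Audio: 128 kbps = 0.128 Mbps.
Total bitrate: 9.328 Mbps.
Per item: 9.328 Mbps × 853 s = 7,957 Mb = 994.6 MB.
Capacity: 1000 GB = 8,000,000 Mb; 1005.43 items → 1005 complete.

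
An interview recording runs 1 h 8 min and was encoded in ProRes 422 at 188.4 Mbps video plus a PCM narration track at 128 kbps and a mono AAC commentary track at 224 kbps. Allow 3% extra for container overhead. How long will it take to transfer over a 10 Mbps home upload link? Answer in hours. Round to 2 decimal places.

22.03 hours

1 h 8 min = 68 min = 4080 s
Audio total: 128 + 224 = 352 kbps = 0.352 Mbps.
Total bitrate: 188.752 Mbps.
File: 188.752 Mbps × 4080 s = 770108.2 Mb.
With 3% container overhead: ×1.03. → 793211.4 Mb.
At 10 Mbps: 793211.4 / 10 = 79321.1 s ≈ 22 hours.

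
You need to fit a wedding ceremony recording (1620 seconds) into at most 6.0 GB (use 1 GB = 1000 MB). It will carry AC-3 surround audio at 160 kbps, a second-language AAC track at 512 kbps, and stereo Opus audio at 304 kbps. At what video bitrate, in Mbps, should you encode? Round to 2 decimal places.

28.65 Mbps

Budget: 6.0 GB = 48000.0 Mb.
Total bitrate budget: 48000.0 Mb / 1620 s = 29.630 Mbps.
Audio total: 160 + 512 + 304 = 976 kbps = 0.976 Mbps.
Video: 29.630 − 0.976 = 28.654 Mbps.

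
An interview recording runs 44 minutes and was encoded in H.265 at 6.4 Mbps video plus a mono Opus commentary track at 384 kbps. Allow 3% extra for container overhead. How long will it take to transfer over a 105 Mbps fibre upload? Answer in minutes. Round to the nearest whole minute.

3 minutes

44 min = 2640 s
Audio: 384 kbps = 0.384 Mbps.
Total bitrate: 6.784 Mbps.
File: 6.784 Mbps × 2640 s = 17909.8 Mb.
With 3% container overhead: ×1.03. → 18447.1 Mb.
At 105 Mbps: 18447.1 / 105 = 175.7 s ≈ 2.93 minutes.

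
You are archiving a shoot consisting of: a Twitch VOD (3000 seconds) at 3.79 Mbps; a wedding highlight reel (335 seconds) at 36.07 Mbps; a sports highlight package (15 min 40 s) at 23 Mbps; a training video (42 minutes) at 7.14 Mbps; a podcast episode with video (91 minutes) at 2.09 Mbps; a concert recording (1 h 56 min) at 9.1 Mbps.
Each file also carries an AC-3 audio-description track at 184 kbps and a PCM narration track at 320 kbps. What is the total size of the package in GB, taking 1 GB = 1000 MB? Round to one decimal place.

Audio total: 184 + 320 = 504 kbps = 0.504 Mbps.
Twitch VOD: 4.294 Mbps × 3000 s = 12882.0 Mb
wedding highlight reel: 36.574 Mbps × 335 s = 12252.3 Mb
sports highlight package: 23.504 Mbps × 940 s = 22093.8 Mb
training video: 7.644 Mbps × 2520 s = 19262.9 Mb
podcast episode with video: 2.594 Mbps × 5460 s = 14163.2 Mb
concert recording: 9.604 Mbps × 6960 s = 66843.8 Mb
Total: 147498.0 Mb = 18437.3 MB.
= 18.44 GB.

18.4 GB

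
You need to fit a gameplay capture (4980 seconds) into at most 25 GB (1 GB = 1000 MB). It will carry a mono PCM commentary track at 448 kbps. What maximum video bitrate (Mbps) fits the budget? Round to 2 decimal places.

Budget: 25 GB = 200000.0 Mb.
Total bitrate budget: 200000.0 Mb / 4980 s = 40.161 Mbps.
Audio: 448 kbps = 0.448 Mbps.
Video: 40.161 − 0.448 = 39.713 Mbps.

39.71 Mbps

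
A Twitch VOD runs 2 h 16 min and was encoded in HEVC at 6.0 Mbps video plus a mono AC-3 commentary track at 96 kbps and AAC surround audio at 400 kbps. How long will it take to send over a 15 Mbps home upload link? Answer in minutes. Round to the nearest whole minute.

59 minutes

2 h 16 min = 136 min = 8160 s
Audio total: 96 + 400 = 496 kbps = 0.496 Mbps.
Total bitrate: 6.496 Mbps.
File: 6.496 Mbps × 8160 s = 53007.4 Mb.
At 15 Mbps: 53007.4 / 15 = 3533.8 s ≈ 58.9 minutes.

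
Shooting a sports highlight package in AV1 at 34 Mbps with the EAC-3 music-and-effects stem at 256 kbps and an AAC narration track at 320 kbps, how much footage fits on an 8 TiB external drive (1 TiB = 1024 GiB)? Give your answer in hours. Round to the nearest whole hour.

565 hours

Audio total: 256 + 320 = 576 kbps = 0.576 Mbps.
Total bitrate: 34 + 0.576 = 34.576 Mbps.
Capacity: 8 TiB = 70,368,744 Mb.
Recording time: 70,368,744 / 34.576 = 2,035,190 s ≈ 565 hours.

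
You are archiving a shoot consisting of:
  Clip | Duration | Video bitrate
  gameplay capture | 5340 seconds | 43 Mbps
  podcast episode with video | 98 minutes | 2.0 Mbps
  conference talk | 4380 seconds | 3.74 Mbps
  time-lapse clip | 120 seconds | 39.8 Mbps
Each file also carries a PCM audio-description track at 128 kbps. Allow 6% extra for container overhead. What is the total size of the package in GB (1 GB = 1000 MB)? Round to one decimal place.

35.1 GB

Audio: 128 kbps = 0.128 Mbps.
gameplay capture: 43.128 Mbps × 5340 s × 1.06 = 244121.7 Mb
podcast episode with video: 2.128 Mbps × 5880 s × 1.06 = 13263.4 Mb
conference talk: 3.868 Mbps × 4380 s × 1.06 = 17958.4 Mb
time-lapse clip: 39.928 Mbps × 120 s × 1.06 = 5078.8 Mb
Total: 280422.3 Mb = 35052.8 MB.
= 35.05 GB.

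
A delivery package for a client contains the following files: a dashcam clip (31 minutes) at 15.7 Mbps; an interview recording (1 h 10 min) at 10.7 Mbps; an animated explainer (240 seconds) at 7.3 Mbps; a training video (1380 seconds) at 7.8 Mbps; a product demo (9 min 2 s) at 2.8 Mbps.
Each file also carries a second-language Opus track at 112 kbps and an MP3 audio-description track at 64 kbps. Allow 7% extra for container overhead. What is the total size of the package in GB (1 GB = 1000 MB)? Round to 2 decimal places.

Audio total: 112 + 64 = 176 kbps = 0.176 Mbps.
dashcam clip: 15.876 Mbps × 1860 s × 1.07 = 31596.4 Mb
interview recording: 10.876 Mbps × 4200 s × 1.07 = 48876.7 Mb
animated explainer: 7.476 Mbps × 240 s × 1.07 = 1919.8 Mb
training video: 7.976 Mbps × 1380 s × 1.07 = 11777.4 Mb
product demo: 2.976 Mbps × 542 s × 1.07 = 1725.9 Mb
Total: 95896.3 Mb = 11987.0 MB.
= 11.99 GB.

11.99 GB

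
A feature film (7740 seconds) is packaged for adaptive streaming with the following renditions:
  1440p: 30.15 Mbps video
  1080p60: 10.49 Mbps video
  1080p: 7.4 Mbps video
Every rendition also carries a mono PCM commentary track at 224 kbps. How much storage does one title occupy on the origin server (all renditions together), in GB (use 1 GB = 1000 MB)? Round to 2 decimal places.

Audio: 224 kbps = 0.224 Mbps.
Sum of rendition bitrates: (30.15+0.224) + (10.49+0.224) + (7.4+0.224) = 48.712 Mbps.
× 7740 s = 377,031 Mb = 47,129 MB = 47.13 GB.

47.13 GB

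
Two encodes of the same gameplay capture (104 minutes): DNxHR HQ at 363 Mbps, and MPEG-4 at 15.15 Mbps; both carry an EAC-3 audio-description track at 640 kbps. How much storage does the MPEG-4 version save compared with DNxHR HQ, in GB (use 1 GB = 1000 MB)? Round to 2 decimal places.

271.32 GB

104 min = 6240 s
Audio: 640 kbps = 0.640 Mbps.
DNxHR HQ: 363.640 Mbps × 6240 s = 2269113.6 Mb = 283.639 GB.
MPEG-4: 15.790 Mbps × 6240 s = 98529.6 Mb = 12.316 GB.
Saving: 283.639 − 12.316 = 271.323 GB.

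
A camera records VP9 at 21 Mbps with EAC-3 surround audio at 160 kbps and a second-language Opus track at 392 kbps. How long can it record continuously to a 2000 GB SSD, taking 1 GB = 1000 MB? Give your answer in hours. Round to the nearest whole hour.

Audio total: 160 + 392 = 552 kbps = 0.552 Mbps.
Total bitrate: 21 + 0.552 = 21.552 Mbps.
Capacity: 2000 GB = 16,000,000 Mb.
Recording time: 16,000,000 / 21.552 = 742,390 s ≈ 206 hours.

206 hours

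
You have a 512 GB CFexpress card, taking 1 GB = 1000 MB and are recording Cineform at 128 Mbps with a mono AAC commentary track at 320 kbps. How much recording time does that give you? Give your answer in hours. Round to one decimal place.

Audio: 320 kbps = 0.320 Mbps.
Total bitrate: 128 + 0.320 = 128.320 Mbps.
Capacity: 512 GB = 4,096,000 Mb.
Recording time: 4,096,000 / 128.320 = 31,920 s ≈ 8.87 hours.

8.9 hours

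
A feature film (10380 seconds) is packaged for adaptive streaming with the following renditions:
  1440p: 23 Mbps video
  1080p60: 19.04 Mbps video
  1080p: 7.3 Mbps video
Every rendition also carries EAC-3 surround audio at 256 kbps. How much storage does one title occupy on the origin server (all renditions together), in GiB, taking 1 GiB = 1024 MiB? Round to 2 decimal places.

60.55 GiB

Audio: 256 kbps = 0.256 Mbps.
Sum of rendition bitrates: (23+0.256) + (19.04+0.256) + (7.3+0.256) = 50.108 Mbps.
× 10380 s = 520,121 Mb = 65,015 MB = 60.55 GiB.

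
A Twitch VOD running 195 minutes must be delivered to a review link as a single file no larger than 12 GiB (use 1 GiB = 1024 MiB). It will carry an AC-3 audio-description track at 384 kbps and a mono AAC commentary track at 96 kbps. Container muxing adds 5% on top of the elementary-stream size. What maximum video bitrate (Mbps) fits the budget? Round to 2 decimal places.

7.91 Mbps

Budget: 12 GiB = 103079.2 Mb.
Stream payload after overhead: 103079.2 / 1.05 = 98170.7 Mb.
195 min = 11700 s
Total bitrate budget: 98170.7 Mb / 11700 s = 8.391 Mbps.
Audio total: 384 + 96 = 480 kbps = 0.480 Mbps.
Video: 8.391 − 0.480 = 7.911 Mbps.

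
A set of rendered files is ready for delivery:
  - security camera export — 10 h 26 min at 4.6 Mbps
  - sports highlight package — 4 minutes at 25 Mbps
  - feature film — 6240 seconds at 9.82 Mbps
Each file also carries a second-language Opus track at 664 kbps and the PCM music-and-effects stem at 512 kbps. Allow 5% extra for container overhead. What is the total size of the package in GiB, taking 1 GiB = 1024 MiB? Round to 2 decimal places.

35.67 GiB

Audio total: 664 + 512 = 1176 kbps = 1.176 Mbps.
security camera export: 5.776 Mbps × 37560 s × 1.05 = 227793.9 Mb
sports highlight package: 26.176 Mbps × 240 s × 1.05 = 6596.4 Mb
feature film: 10.996 Mbps × 6240 s × 1.05 = 72045.8 Mb
Total: 306436.0 Mb = 38304.5 MB.
= 35.67 GiB.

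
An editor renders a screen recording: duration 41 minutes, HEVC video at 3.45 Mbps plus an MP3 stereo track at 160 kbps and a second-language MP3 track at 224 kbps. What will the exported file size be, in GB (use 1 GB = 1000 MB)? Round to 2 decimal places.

41 min = 2460 s
Audio total: 160 + 224 = 384 kbps = 0.384 Mbps.
Total bitrate: 3.45 + 0.384 = 3.834 Mbps.
Stream data: 3.834 Mbps × 2460 s = 9431.6 Mb.
9,432 Mb ÷ 8 = 1,179 MB → 1.179 GB.

1.18 GB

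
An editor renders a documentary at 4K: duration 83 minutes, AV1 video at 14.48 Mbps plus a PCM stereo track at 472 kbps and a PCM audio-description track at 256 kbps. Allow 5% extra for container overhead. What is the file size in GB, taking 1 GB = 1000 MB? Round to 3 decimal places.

9.940 GB

83 min = 4980 s
Audio total: 472 + 256 = 728 kbps = 0.728 Mbps.
Total bitrate: 14.48 + 0.728 = 15.208 Mbps.
Stream data: 15.208 Mbps × 4980 s = 75735.8 Mb.
With 5% container overhead: ×1.05.
79,523 Mb ÷ 8 = 9,940 MB → 9.940 GB.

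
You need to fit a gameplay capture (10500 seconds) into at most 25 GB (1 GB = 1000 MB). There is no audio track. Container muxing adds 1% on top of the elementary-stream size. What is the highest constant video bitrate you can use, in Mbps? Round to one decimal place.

18.9 Mbps

Budget: 25 GB = 200000.0 Mb.
Stream payload after overhead: 200000.0 / 1.01 = 198019.8 Mb.
Total bitrate budget: 198019.8 Mb / 10500 s = 18.859 Mbps.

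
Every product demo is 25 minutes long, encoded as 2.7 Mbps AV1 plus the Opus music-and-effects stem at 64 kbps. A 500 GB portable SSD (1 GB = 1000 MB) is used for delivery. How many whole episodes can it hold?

25 min = 1500 s
Audio: 64 kbps = 0.064 Mbps.
Total bitrate: 2.764 Mbps.
Per item: 2.764 Mbps × 1500 s = 4,146 Mb = 518.2 MB.
Capacity: 500 GB = 4,000,000 Mb; 964.79 items → 964 complete.

964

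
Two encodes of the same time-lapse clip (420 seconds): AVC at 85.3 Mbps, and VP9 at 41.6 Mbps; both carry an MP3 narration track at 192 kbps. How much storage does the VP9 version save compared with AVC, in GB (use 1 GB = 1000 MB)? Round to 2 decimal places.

Audio: 192 kbps = 0.192 Mbps.
AVC: 85.492 Mbps × 420 s = 35906.6 Mb = 4.488 GB.
VP9: 41.792 Mbps × 420 s = 17552.6 Mb = 2.194 GB.
Saving: 4.488 − 2.194 = 2.294 GB.

2.29 GB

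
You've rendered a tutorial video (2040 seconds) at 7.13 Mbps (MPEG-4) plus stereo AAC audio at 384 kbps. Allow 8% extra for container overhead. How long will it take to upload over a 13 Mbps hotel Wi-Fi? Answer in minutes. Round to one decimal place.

21.2 minutes

Audio: 384 kbps = 0.384 Mbps.
Total bitrate: 7.514 Mbps.
File: 7.514 Mbps × 2040 s = 15328.6 Mb.
With 8% container overhead: ×1.08. → 16554.8 Mb.
At 13 Mbps: 16554.8 / 13 = 1273.4 s ≈ 21.2 minutes.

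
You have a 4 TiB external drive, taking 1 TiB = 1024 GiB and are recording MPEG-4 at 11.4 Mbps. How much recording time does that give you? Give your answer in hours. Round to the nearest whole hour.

857 hours

Capacity: 4 TiB = 35,184,372 Mb.
Recording time: 35,184,372 / 11.400 = 3,086,348 s ≈ 857 hours.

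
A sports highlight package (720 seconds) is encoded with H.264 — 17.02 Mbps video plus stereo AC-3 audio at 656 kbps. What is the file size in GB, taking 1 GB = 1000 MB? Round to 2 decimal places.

Audio: 656 kbps = 0.656 Mbps.
Total bitrate: 17.02 + 0.656 = 17.676 Mbps.
Stream data: 17.676 Mbps × 720 s = 12726.7 Mb.
12,727 Mb ÷ 8 = 1,591 MB → 1.591 GB.

1.59 GB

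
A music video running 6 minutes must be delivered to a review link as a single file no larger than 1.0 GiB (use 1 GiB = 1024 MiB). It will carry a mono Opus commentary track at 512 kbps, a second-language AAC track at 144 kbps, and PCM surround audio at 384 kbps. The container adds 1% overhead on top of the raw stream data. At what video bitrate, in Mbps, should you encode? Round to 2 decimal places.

Budget: 1.0 GiB = 8589.9 Mb.
Stream payload after overhead: 8589.9 / 1.01 = 8504.9 Mb.
6 min = 360 s
Total bitrate budget: 8504.9 Mb / 360 s = 23.625 Mbps.
Audio total: 512 + 144 + 384 = 1040 kbps = 1.040 Mbps.
Video: 23.625 − 1.040 = 22.585 Mbps.

22.58 Mbps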